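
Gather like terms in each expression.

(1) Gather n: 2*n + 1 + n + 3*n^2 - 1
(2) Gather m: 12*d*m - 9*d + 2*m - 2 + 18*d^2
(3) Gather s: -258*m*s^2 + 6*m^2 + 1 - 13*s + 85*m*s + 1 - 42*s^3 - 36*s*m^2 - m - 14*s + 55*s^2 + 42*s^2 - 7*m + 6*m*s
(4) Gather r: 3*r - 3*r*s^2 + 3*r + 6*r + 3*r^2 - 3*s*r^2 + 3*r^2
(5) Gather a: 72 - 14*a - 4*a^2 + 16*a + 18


(1) = 3*n^2 + 3*n
(2) = 18*d^2 - 9*d + m*(12*d + 2) - 2
(3) = 6*m^2 - 8*m - 42*s^3 + s^2*(97 - 258*m) + s*(-36*m^2 + 91*m - 27) + 2
(4) = r^2*(6 - 3*s) + r*(12 - 3*s^2)
(5) = -4*a^2 + 2*a + 90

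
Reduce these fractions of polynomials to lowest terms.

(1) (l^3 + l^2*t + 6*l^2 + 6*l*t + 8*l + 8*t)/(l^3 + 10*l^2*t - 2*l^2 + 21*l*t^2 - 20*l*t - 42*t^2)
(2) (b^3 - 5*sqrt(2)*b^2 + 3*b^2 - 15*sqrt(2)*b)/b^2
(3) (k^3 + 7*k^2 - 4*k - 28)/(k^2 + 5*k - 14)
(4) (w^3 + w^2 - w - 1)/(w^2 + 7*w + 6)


(1) = (l^3 + l^2*t + 6*l^2 + 6*l*t + 8*l + 8*t)/(l^3 + 10*l^2*t - 2*l^2 + 21*l*t^2 - 20*l*t - 42*t^2)
(2) = (b^2 + b*(3 - 5*sqrt(2)) - 15*sqrt(2))/b
(3) = k + 2
(4) = (w^2 - 1)/(w + 6)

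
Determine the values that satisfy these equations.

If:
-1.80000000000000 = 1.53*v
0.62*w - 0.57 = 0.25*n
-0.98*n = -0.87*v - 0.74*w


Then:
n = -0.50
v = -1.18
w = 0.72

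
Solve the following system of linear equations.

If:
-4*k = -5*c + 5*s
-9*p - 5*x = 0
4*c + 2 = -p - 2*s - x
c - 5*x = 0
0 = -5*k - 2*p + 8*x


Then:
c = -1125/3097
k = -410/3097
p = 125/3097
s = -797/3097
x = -225/3097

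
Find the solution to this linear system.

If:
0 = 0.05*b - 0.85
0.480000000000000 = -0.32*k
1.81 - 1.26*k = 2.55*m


Then:
b = 17.00
k = -1.50
m = 1.45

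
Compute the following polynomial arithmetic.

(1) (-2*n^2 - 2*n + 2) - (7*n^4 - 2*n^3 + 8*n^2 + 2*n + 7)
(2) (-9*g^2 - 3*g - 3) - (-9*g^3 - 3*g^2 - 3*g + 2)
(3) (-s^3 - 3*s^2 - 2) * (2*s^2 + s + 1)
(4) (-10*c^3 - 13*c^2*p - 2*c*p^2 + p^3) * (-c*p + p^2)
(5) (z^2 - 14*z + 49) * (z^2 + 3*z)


(1) = -7*n^4 + 2*n^3 - 10*n^2 - 4*n - 5
(2) = 9*g^3 - 6*g^2 - 5
(3) = -2*s^5 - 7*s^4 - 4*s^3 - 7*s^2 - 2*s - 2
(4) = 10*c^4*p + 3*c^3*p^2 - 11*c^2*p^3 - 3*c*p^4 + p^5
(5) = z^4 - 11*z^3 + 7*z^2 + 147*z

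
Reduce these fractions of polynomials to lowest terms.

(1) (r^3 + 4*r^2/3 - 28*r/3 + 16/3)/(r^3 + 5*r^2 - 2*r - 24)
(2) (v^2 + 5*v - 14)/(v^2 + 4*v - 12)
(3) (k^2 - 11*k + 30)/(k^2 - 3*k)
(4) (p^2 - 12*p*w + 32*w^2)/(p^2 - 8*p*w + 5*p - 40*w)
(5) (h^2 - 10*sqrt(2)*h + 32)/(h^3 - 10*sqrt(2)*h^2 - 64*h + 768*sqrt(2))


(1) = (3*r - 2)/(3*r + 9)
(2) = (v + 7)/(v + 6)
(3) = (k^2 - 11*k + 30)/(k^2 - 3*k)
(4) = (p - 4*w)/(p + 5)
(5) = (h - 2*sqrt(2))/(h^2 - 2*sqrt(2)*h - 96)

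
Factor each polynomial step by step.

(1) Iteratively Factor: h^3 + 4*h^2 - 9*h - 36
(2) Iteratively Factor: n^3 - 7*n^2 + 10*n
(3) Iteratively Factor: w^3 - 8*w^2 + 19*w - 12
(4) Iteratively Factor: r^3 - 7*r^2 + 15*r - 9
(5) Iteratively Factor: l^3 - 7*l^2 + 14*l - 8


(1) = (h - 3)*(h^2 + 7*h + 12) = (h - 3)*(h + 4)*(h + 3)
(2) = (n - 5)*(n^2 - 2*n) = (n - 5)*(n - 2)*(n)
(3) = (w - 3)*(w^2 - 5*w + 4) = (w - 3)*(w - 1)*(w - 4)
(4) = (r - 1)*(r^2 - 6*r + 9) = (r - 3)*(r - 1)*(r - 3)
(5) = (l - 4)*(l^2 - 3*l + 2) = (l - 4)*(l - 1)*(l - 2)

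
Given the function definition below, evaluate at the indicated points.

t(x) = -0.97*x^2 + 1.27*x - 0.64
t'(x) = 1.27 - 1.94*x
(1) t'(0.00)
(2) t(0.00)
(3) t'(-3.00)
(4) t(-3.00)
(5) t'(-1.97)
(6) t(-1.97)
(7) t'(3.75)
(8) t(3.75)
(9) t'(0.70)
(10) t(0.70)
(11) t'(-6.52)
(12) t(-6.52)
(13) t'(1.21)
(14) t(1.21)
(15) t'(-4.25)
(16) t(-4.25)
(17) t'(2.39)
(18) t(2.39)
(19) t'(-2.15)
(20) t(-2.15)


(1) = 1.27
(2) = -0.64
(3) = 7.09
(4) = -13.18
(5) = 5.09
(6) = -6.91
(7) = -6.00
(8) = -9.52
(9) = -0.09
(10) = -0.23
(11) = 13.92
(12) = -50.16
(13) = -1.08
(14) = -0.52
(15) = 9.51
(16) = -23.56
(17) = -3.37
(18) = -3.15
(19) = 5.44
(20) = -7.85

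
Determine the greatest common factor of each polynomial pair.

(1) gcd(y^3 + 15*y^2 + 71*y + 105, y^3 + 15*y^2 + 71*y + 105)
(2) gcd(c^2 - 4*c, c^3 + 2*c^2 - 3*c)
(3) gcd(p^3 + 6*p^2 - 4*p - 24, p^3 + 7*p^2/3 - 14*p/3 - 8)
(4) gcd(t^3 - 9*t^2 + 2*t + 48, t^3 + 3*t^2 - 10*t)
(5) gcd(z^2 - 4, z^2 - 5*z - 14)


(1) = gcd((y + 3)*(y + 5)*(y + 7), (y + 3)*(y + 5)*(y + 7)) = y^3 + 15*y^2 + 71*y + 105
(2) = gcd(c*(c - 4), c*(c - 1)*(c + 3)) = c
(3) = gcd((p - 2)*(p + 2)*(p + 6), (p - 2)*(p + 4/3)*(p + 3)) = p - 2
(4) = gcd((t - 8)*(t - 3)*(t + 2), t*(t - 2)*(t + 5)) = 1
(5) = gcd((z - 2)*(z + 2), (z - 7)*(z + 2)) = z + 2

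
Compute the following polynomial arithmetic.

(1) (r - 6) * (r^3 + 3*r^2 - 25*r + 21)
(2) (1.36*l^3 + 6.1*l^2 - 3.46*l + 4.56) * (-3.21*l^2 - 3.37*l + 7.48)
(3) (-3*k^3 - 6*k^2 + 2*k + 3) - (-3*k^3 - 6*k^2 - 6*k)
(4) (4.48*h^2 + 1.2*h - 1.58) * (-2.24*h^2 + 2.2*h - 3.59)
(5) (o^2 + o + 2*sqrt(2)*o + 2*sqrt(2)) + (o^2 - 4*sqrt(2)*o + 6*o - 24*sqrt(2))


(1) = r^4 - 3*r^3 - 43*r^2 + 171*r - 126
(2) = -4.3656*l^5 - 24.1642*l^4 + 0.7224*l^3 + 42.6506*l^2 - 41.248*l + 34.1088
(3) = 8*k + 3
(4) = -10.0352*h^4 + 7.168*h^3 - 9.904*h^2 - 7.784*h + 5.6722
(5) = 2*o^2 - 2*sqrt(2)*o + 7*o - 22*sqrt(2)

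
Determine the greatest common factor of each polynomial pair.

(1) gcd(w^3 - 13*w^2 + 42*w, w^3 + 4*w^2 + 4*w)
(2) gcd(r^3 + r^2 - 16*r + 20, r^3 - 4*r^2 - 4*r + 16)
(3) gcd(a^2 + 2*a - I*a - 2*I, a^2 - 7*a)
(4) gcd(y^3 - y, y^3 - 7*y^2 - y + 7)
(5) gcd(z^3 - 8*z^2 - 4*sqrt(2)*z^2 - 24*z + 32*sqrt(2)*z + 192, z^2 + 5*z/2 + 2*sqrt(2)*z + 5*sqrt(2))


(1) = w
(2) = gcd((r - 2)^2*(r + 5), (r - 4)*(r - 2)*(r + 2)) = r - 2
(3) = gcd((a + 2)*(a - I), a*(a - 7)) = 1
(4) = y^2 - 1
(5) = gcd((z - 8)*(z - 6*sqrt(2))*(z + 2*sqrt(2)), (z + 5/2)*(z + 2*sqrt(2))) = z + 2*sqrt(2)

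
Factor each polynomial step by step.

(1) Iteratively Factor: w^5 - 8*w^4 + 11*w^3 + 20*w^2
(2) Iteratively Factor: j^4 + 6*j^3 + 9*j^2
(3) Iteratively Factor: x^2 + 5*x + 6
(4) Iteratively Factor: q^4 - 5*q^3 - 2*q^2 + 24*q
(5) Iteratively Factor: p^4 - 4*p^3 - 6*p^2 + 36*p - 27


(1) = (w - 5)*(w^4 - 3*w^3 - 4*w^2) = w*(w - 5)*(w^3 - 3*w^2 - 4*w) = w*(w - 5)*(w - 4)*(w^2 + w) = w*(w - 5)*(w - 4)*(w + 1)*(w)
(2) = (j + 3)*(j^3 + 3*j^2) = (j + 3)^2*(j^2) = j*(j + 3)^2*(j)
(3) = (x + 3)*(x + 2)
(4) = (q)*(q^3 - 5*q^2 - 2*q + 24) = q*(q + 2)*(q^2 - 7*q + 12) = q*(q - 3)*(q + 2)*(q - 4)
(5) = (p - 1)*(p^3 - 3*p^2 - 9*p + 27) = (p - 3)*(p - 1)*(p^2 - 9) = (p - 3)^2*(p - 1)*(p + 3)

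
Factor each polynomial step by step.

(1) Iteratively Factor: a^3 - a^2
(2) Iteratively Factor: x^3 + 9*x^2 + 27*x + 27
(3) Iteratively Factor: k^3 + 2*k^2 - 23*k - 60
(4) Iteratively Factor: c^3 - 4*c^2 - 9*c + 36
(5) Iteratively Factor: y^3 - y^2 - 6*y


(1) = (a)*(a^2 - a) = a^2*(a - 1)
(2) = (x + 3)*(x^2 + 6*x + 9) = (x + 3)^2*(x + 3)
(3) = (k + 4)*(k^2 - 2*k - 15) = (k - 5)*(k + 4)*(k + 3)
(4) = (c + 3)*(c^2 - 7*c + 12) = (c - 3)*(c + 3)*(c - 4)
(5) = (y - 3)*(y^2 + 2*y) = y*(y - 3)*(y + 2)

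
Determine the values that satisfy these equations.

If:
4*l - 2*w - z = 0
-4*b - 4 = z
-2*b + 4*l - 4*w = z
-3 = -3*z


Then:
b = -5/4
l = 7/8
w = 5/4
z = 1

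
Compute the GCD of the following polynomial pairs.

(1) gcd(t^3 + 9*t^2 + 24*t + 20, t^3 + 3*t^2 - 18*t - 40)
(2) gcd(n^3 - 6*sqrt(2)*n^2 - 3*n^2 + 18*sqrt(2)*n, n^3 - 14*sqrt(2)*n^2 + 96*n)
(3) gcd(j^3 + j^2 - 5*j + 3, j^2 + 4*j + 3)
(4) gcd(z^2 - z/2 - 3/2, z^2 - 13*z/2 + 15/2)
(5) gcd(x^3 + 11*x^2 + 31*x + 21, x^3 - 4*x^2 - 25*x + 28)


(1) = gcd((t + 2)^2*(t + 5), (t - 4)*(t + 2)*(t + 5)) = t^2 + 7*t + 10
(2) = gcd(n*(n - 3)*(n - 6*sqrt(2)), n*(n - 8*sqrt(2))*(n - 6*sqrt(2))) = n^2 - 6*sqrt(2)*n
(3) = gcd((j - 1)^2*(j + 3), (j + 1)*(j + 3)) = j + 3
(4) = z - 3/2
(5) = 1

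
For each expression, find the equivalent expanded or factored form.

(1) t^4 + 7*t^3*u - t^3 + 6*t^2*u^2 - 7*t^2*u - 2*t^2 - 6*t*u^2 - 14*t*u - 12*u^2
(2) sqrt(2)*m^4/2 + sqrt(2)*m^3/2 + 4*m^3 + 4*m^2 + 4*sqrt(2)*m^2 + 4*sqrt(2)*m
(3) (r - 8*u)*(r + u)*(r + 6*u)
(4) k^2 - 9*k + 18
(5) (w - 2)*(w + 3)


(1) = (t - 2)*(t + 1)*(t + u)*(t + 6*u)
(2) = m*(m + 2*sqrt(2))^2*(sqrt(2)*m/2 + sqrt(2)/2)
(3) = r^3 - r^2*u - 50*r*u^2 - 48*u^3
(4) = (k - 6)*(k - 3)
(5) = w^2 + w - 6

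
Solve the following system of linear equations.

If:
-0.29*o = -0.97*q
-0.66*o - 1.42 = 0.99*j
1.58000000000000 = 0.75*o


Then:
j = -2.84
o = 2.11
q = 0.63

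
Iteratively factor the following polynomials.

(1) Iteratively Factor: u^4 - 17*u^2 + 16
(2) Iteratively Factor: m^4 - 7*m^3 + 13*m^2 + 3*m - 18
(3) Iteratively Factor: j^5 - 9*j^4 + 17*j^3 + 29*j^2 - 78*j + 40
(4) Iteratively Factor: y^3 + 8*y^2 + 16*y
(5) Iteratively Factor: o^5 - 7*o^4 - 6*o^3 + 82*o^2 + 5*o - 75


(1) = (u - 1)*(u^3 + u^2 - 16*u - 16) = (u - 1)*(u + 4)*(u^2 - 3*u - 4) = (u - 1)*(u + 1)*(u + 4)*(u - 4)
(2) = (m - 2)*(m^3 - 5*m^2 + 3*m + 9) = (m - 3)*(m - 2)*(m^2 - 2*m - 3) = (m - 3)*(m - 2)*(m + 1)*(m - 3)
(3) = (j + 2)*(j^4 - 11*j^3 + 39*j^2 - 49*j + 20) = (j - 5)*(j + 2)*(j^3 - 6*j^2 + 9*j - 4) = (j - 5)*(j - 1)*(j + 2)*(j^2 - 5*j + 4) = (j - 5)*(j - 4)*(j - 1)*(j + 2)*(j - 1)
(4) = (y + 4)*(y^2 + 4*y) = y*(y + 4)*(y + 4)
(5) = (o - 5)*(o^4 - 2*o^3 - 16*o^2 + 2*o + 15) = (o - 5)*(o + 3)*(o^3 - 5*o^2 - o + 5) = (o - 5)*(o + 1)*(o + 3)*(o^2 - 6*o + 5) = (o - 5)^2*(o + 1)*(o + 3)*(o - 1)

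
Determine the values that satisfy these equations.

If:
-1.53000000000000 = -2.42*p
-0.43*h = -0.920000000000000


Then:
h = 2.14
p = 0.63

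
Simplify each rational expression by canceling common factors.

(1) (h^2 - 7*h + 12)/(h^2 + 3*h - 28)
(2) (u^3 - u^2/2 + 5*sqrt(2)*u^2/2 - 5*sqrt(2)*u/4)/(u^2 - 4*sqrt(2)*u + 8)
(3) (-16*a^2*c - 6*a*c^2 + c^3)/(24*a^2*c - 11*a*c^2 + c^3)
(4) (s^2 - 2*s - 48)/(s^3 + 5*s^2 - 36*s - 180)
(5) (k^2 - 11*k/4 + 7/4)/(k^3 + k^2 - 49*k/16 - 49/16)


(1) = (h - 3)/(h + 7)
(2) = (4*u^3 + u^2*(-2 + 10*sqrt(2)) - 5*sqrt(2)*u)/(4*u^2 - 16*sqrt(2)*u + 32)
(3) = (-2*a - c)/(3*a - c)
(4) = (s - 8)/(s^2 - s - 30)
(5) = (4*k - 4)/(4*k^2 + 11*k + 7)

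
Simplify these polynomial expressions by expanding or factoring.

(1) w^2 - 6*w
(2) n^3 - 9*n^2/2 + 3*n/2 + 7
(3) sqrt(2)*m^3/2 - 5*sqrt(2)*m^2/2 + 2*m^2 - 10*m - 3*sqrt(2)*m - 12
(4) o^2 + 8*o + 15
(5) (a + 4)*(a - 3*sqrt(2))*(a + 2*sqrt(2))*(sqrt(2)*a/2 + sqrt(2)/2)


(1) = w*(w - 6)
(2) = (n - 7/2)*(n - 2)*(n + 1)
(3) = (m - 6)*(m + 2*sqrt(2))*(sqrt(2)*m/2 + sqrt(2)/2)
(4) = (o + 3)*(o + 5)
(5) = sqrt(2)*a^4/2 - a^3 + 5*sqrt(2)*a^3/2 - 4*sqrt(2)*a^2 - 5*a^2 - 30*sqrt(2)*a - 4*a - 24*sqrt(2)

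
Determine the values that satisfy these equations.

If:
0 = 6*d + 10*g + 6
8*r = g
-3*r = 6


Then:
d = 77/3
g = -16
r = -2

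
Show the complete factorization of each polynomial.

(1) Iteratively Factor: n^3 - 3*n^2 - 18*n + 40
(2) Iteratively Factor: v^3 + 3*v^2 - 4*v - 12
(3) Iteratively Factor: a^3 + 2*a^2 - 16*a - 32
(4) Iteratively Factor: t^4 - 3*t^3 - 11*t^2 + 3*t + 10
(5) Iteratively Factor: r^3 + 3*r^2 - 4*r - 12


(1) = (n + 4)*(n^2 - 7*n + 10) = (n - 2)*(n + 4)*(n - 5)
(2) = (v + 3)*(v^2 - 4) = (v - 2)*(v + 3)*(v + 2)
(3) = (a + 2)*(a^2 - 16) = (a - 4)*(a + 2)*(a + 4)
(4) = (t - 5)*(t^3 + 2*t^2 - t - 2) = (t - 5)*(t + 1)*(t^2 + t - 2) = (t - 5)*(t + 1)*(t + 2)*(t - 1)
(5) = (r + 3)*(r^2 - 4) = (r - 2)*(r + 3)*(r + 2)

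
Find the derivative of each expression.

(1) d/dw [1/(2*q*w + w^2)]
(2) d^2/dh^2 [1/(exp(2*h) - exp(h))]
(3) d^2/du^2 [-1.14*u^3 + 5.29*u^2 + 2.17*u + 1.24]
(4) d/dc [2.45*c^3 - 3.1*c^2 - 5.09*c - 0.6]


(1) = 2*(-q - w)/(w^2*(2*q + w)^2)
(2) = -((exp(h) - 1)*(4*exp(h) - 1) - 2*(2*exp(h) - 1)^2)*exp(-h)/(exp(h) - 1)^3
(3) = 10.58 - 6.84*u
(4) = 7.35*c^2 - 6.2*c - 5.09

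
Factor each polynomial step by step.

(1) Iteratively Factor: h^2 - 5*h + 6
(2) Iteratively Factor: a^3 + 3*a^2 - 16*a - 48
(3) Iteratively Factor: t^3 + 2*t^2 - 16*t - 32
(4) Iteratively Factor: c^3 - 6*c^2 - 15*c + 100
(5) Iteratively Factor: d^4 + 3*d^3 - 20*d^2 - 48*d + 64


(1) = (h - 2)*(h - 3)
(2) = (a - 4)*(a^2 + 7*a + 12) = (a - 4)*(a + 4)*(a + 3)
(3) = (t - 4)*(t^2 + 6*t + 8) = (t - 4)*(t + 4)*(t + 2)
(4) = (c + 4)*(c^2 - 10*c + 25) = (c - 5)*(c + 4)*(c - 5)
(5) = (d + 4)*(d^3 - d^2 - 16*d + 16) = (d - 1)*(d + 4)*(d^2 - 16) = (d - 4)*(d - 1)*(d + 4)*(d + 4)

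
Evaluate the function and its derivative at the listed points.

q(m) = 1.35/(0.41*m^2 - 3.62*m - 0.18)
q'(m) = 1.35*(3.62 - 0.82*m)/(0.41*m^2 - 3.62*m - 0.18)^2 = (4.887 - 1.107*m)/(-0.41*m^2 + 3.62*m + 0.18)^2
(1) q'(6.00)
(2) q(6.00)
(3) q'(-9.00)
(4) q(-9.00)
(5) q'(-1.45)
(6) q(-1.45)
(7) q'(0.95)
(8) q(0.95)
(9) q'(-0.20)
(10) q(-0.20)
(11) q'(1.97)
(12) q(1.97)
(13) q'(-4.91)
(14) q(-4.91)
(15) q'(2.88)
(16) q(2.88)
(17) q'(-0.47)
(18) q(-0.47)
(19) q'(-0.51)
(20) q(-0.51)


(1) = -0.03
(2) = -0.19
(3) = 0.00
(4) = 0.02
(5) = 0.18
(6) = 0.23
(7) = 0.36
(8) = -0.42
(9) = 16.27
(10) = 2.41
(11) = 0.08
(12) = -0.24
(13) = 0.01
(14) = 0.05
(15) = 0.03
(16) = -0.19
(17) = 2.08
(18) = 0.84
(19) = 1.73
(20) = 0.76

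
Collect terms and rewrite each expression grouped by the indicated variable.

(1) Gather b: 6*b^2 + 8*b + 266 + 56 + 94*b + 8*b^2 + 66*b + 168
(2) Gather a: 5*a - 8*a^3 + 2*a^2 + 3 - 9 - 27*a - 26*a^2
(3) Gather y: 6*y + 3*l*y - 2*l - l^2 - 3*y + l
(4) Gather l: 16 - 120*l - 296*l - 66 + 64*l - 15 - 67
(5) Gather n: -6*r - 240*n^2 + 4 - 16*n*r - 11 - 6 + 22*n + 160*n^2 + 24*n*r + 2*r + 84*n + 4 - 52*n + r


(1) = 14*b^2 + 168*b + 490
(2) = -8*a^3 - 24*a^2 - 22*a - 6
(3) = -l^2 - l + y*(3*l + 3)
(4) = -352*l - 132
(5) = -80*n^2 + n*(8*r + 54) - 3*r - 9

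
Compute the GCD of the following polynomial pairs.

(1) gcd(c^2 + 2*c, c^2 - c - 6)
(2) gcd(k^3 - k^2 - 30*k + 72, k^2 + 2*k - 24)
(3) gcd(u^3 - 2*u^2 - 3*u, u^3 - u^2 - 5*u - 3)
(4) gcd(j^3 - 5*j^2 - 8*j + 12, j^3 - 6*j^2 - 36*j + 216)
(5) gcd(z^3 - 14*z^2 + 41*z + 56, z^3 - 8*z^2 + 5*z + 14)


(1) = gcd(c*(c + 2), (c - 3)*(c + 2)) = c + 2
(2) = k^2 + 2*k - 24
(3) = gcd(u*(u - 3)*(u + 1), (u - 3)*(u + 1)^2) = u^2 - 2*u - 3
(4) = gcd((j - 6)*(j - 1)*(j + 2), (j - 6)^2*(j + 6)) = j - 6
(5) = z^2 - 6*z - 7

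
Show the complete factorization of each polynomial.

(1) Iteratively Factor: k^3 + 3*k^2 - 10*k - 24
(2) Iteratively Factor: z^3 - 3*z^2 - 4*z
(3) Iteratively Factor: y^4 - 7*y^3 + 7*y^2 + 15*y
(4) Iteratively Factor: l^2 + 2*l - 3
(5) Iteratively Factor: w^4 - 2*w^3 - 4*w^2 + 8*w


(1) = (k + 2)*(k^2 + k - 12) = (k + 2)*(k + 4)*(k - 3)
(2) = (z)*(z^2 - 3*z - 4) = z*(z - 4)*(z + 1)
(3) = (y - 3)*(y^3 - 4*y^2 - 5*y) = (y - 5)*(y - 3)*(y^2 + y) = y*(y - 5)*(y - 3)*(y + 1)
(4) = (l + 3)*(l - 1)
(5) = (w + 2)*(w^3 - 4*w^2 + 4*w) = (w - 2)*(w + 2)*(w^2 - 2*w) = (w - 2)^2*(w + 2)*(w)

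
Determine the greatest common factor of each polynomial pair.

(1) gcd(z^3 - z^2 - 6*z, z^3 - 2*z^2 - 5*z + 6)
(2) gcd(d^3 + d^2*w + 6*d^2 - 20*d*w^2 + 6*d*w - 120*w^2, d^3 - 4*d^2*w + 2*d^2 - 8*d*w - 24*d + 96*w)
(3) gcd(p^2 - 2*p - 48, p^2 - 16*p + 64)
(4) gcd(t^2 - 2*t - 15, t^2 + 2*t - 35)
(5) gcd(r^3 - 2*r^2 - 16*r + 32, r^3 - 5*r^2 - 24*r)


(1) = gcd(z*(z - 3)*(z + 2), (z - 3)*(z - 1)*(z + 2)) = z^2 - z - 6
(2) = -d^2 + 4*d*w - 6*d + 24*w
(3) = gcd((p - 8)*(p + 6), (p - 8)^2) = p - 8
(4) = gcd((t - 5)*(t + 3), (t - 5)*(t + 7)) = t - 5
(5) = 1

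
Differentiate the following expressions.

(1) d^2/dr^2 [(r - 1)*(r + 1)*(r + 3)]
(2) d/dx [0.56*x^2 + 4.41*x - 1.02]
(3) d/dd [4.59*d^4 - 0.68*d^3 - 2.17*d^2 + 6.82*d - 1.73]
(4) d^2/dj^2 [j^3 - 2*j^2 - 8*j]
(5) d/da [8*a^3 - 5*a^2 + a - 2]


(1) = 6*r + 6
(2) = 1.12*x + 4.41
(3) = 18.36*d^3 - 2.04*d^2 - 4.34*d + 6.82
(4) = 6*j - 4
(5) = 24*a^2 - 10*a + 1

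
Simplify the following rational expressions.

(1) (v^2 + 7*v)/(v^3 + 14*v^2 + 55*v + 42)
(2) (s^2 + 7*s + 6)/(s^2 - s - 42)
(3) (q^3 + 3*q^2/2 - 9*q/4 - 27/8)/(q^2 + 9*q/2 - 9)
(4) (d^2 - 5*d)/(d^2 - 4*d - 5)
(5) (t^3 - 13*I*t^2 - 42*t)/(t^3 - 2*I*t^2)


(1) = v/(v^2 + 7*v + 6)
(2) = (s + 1)/(s - 7)
(3) = (4*q^2 + 12*q + 9)/(4*q + 24)
(4) = d/(d + 1)
(5) = (t^2 - 13*I*t - 42)/(t^2 - 2*I*t)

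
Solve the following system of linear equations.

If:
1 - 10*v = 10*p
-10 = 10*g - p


Then:
g = -v/10 - 99/100
p = 1/10 - v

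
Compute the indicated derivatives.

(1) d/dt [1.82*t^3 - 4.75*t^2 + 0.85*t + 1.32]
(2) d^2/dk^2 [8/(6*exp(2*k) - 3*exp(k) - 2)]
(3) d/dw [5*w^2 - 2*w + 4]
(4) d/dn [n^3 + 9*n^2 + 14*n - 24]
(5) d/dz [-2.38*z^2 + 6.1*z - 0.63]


(1) = 5.46*t^2 - 9.5*t + 0.85
(2) = 24*((1 - 8*exp(k))*(-6*exp(2*k) + 3*exp(k) + 2) - 6*(4*exp(k) - 1)^2*exp(k))*exp(k)/(-6*exp(2*k) + 3*exp(k) + 2)^3
(3) = 10*w - 2
(4) = 3*n^2 + 18*n + 14
(5) = 6.1 - 4.76*z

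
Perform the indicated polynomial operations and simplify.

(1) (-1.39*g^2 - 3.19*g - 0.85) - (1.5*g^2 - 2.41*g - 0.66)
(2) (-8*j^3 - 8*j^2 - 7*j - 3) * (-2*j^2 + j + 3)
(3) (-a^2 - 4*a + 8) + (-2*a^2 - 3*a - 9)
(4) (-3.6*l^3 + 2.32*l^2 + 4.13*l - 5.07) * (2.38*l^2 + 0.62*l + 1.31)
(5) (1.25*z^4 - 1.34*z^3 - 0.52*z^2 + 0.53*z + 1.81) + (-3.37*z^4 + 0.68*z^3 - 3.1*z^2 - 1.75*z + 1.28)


(1) = -2.89*g^2 - 0.78*g - 0.19
(2) = 16*j^5 + 8*j^4 - 18*j^3 - 25*j^2 - 24*j - 9
(3) = -3*a^2 - 7*a - 1
(4) = -8.568*l^5 + 3.2896*l^4 + 6.5518*l^3 - 6.4668*l^2 + 2.2669*l - 6.6417
(5) = -2.12*z^4 - 0.66*z^3 - 3.62*z^2 - 1.22*z + 3.09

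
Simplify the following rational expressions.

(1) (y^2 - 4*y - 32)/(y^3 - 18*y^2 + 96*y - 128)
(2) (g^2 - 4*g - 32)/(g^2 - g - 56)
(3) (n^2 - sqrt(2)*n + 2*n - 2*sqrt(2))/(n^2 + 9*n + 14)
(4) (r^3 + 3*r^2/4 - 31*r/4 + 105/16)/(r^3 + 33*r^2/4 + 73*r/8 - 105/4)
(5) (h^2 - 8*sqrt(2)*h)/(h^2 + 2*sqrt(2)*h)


(1) = (y + 4)/(y^2 - 10*y + 16)
(2) = (g + 4)/(g + 7)
(3) = (n - sqrt(2))/(n + 7)
(4) = (2*r - 3)/(2*r + 12)
(5) = (h - 8*sqrt(2))/(h + 2*sqrt(2))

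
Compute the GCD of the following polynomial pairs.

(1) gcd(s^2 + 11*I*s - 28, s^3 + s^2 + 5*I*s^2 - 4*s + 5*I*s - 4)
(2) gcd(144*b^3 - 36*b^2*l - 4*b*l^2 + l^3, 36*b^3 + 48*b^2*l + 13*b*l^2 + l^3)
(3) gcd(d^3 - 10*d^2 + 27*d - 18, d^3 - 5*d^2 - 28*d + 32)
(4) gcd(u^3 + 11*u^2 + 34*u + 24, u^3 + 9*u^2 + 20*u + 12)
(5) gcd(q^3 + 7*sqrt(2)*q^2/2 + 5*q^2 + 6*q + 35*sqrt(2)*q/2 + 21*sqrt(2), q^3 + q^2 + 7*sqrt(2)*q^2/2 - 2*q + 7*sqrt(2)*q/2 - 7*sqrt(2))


(1) = gcd((s + 4*I)*(s + 7*I), (s + 1)*(s + I)*(s + 4*I)) = s + 4*I
(2) = gcd((-6*b + l)*(-4*b + l)*(6*b + l), (b + l)*(6*b + l)^2) = 6*b + l
(3) = d - 1
(4) = gcd((u + 1)*(u + 4)*(u + 6), (u + 1)*(u + 2)*(u + 6)) = u^2 + 7*u + 6
(5) = q^2 + q*(2 + 7*sqrt(2)/2) + 7*sqrt(2)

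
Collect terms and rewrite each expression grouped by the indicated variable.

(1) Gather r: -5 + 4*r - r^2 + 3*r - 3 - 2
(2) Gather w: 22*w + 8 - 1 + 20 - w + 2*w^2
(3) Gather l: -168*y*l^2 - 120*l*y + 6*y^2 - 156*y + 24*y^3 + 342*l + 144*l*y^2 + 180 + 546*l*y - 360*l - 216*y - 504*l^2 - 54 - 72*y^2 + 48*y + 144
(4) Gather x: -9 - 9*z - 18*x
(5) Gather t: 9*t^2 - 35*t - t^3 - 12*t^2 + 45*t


(1) = -r^2 + 7*r - 10
(2) = 2*w^2 + 21*w + 27
(3) = l^2*(-168*y - 504) + l*(144*y^2 + 426*y - 18) + 24*y^3 - 66*y^2 - 324*y + 270
(4) = -18*x - 9*z - 9
(5) = -t^3 - 3*t^2 + 10*t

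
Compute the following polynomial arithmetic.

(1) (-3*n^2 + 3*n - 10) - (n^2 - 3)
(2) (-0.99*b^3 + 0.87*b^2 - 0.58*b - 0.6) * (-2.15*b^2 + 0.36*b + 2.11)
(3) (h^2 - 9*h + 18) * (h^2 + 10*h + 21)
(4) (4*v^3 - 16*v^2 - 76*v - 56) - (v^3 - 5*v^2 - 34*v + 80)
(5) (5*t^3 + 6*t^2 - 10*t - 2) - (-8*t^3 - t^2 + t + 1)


(1) = -4*n^2 + 3*n - 7
(2) = 2.1285*b^5 - 2.2269*b^4 - 0.5287*b^3 + 2.9169*b^2 - 1.4398*b - 1.266
(3) = h^4 + h^3 - 51*h^2 - 9*h + 378
(4) = 3*v^3 - 11*v^2 - 42*v - 136
(5) = 13*t^3 + 7*t^2 - 11*t - 3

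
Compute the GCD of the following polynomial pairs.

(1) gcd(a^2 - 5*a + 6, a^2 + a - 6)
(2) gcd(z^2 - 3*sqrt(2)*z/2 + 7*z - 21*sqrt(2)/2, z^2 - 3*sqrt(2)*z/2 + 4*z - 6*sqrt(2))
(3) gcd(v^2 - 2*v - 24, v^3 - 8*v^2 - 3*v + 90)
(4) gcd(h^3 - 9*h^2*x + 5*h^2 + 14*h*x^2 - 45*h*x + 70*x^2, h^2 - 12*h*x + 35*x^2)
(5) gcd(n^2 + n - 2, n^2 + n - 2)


(1) = a - 2
(2) = z - 3*sqrt(2)/2
(3) = v - 6
(4) = -h + 7*x
(5) = gcd((n - 1)*(n + 2), (n - 1)*(n + 2)) = n^2 + n - 2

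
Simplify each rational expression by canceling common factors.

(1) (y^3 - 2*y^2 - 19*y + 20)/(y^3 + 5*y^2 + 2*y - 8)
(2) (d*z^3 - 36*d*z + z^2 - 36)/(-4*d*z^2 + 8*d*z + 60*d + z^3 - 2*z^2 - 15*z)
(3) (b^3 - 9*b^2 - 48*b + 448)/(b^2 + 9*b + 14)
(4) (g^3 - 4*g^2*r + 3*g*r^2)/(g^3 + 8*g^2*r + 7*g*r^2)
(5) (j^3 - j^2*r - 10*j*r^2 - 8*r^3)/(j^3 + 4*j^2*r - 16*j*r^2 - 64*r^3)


(1) = (y - 5)/(y + 2)
(2) = (d*z^3 - 36*d*z + z^2 - 36)/(-4*d*z^2 + 8*d*z + 60*d + z^3 - 2*z^2 - 15*z)
(3) = (b^2 - 16*b + 64)/(b + 2)
(4) = (g^2 - 4*g*r + 3*r^2)/(g^2 + 8*g*r + 7*r^2)
(5) = (j^2 + 3*j*r + 2*r^2)/(j^2 + 8*j*r + 16*r^2)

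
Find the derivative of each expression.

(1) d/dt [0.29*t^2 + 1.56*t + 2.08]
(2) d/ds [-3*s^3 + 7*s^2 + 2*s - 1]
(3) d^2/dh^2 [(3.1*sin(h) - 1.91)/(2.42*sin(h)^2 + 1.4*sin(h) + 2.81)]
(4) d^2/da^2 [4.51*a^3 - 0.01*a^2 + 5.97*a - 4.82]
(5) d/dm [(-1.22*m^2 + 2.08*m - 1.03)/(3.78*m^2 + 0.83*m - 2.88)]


(1) = 0.58*t + 1.56
(2) = -9*s^2 + 14*s + 2
(3) = (-18.15484*sin(h)^5 + 55.245696*sin(h)^4 + 182.20664*sin(h)^3 - 103.128872*sin(h)^2 - 197.30205*sin(h) - 5.901236)/(2.42*sin(h)^2 + 1.4*sin(h) + 2.81)^3
(4) = 27.06*a - 0.02
(5) = (-8.875*m^2 + 14.814*m - 5.1355)/(14.2884*m^4 + 6.2748*m^3 - 21.0839*m^2 - 4.7808*m + 8.2944)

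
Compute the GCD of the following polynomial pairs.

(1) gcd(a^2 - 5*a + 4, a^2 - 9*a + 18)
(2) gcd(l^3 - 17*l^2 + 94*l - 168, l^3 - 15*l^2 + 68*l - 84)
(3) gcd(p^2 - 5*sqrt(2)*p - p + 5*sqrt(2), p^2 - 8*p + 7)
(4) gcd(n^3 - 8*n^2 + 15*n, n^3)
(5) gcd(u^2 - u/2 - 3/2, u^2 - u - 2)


(1) = 1
(2) = gcd((l - 7)*(l - 6)*(l - 4), (l - 7)*(l - 6)*(l - 2)) = l^2 - 13*l + 42
(3) = gcd((p - 1)*(p - 5*sqrt(2)), (p - 7)*(p - 1)) = p - 1
(4) = n
(5) = gcd((u - 3/2)*(u + 1), (u - 2)*(u + 1)) = u + 1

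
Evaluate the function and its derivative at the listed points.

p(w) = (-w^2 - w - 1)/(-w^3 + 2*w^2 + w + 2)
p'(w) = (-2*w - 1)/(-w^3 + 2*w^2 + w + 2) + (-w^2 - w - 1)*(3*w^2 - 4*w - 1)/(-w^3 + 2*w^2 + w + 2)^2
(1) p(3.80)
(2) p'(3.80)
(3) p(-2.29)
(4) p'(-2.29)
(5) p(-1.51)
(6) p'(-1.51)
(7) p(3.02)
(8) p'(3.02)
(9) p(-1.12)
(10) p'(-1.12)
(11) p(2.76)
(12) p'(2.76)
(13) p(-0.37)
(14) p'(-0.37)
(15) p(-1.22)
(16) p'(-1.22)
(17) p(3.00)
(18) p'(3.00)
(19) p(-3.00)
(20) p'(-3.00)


(1) = 0.95
(2) = -0.85
(3) = -0.18
(4) = -0.03
(5) = -0.21
(6) = -0.05
(7) = 3.07
(8) = -8.59
(9) = -0.24
(10) = -0.10
(11) = 11.05
(12) = -109.77
(13) = -0.39
(14) = -0.31
(15) = -0.23
(16) = -0.08
(17) = 3.25
(18) = -9.62
(19) = -0.16
(20) = -0.02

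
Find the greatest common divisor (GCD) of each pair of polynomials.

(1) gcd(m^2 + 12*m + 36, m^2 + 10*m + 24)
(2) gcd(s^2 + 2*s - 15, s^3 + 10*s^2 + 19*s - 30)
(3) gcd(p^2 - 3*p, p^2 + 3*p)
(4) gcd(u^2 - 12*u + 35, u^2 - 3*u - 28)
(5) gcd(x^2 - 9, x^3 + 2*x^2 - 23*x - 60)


(1) = gcd((m + 6)^2, (m + 4)*(m + 6)) = m + 6
(2) = s + 5
(3) = gcd(p*(p - 3), p*(p + 3)) = p
(4) = u - 7
(5) = gcd((x - 3)*(x + 3), (x - 5)*(x + 3)*(x + 4)) = x + 3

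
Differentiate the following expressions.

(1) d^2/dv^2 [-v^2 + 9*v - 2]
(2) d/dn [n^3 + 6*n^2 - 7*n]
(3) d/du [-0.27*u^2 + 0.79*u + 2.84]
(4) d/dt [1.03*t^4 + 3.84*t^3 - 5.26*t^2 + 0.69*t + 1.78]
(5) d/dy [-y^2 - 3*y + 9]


(1) = -2
(2) = 3*n^2 + 12*n - 7
(3) = 0.79 - 0.54*u
(4) = 4.12*t^3 + 11.52*t^2 - 10.52*t + 0.69
(5) = -2*y - 3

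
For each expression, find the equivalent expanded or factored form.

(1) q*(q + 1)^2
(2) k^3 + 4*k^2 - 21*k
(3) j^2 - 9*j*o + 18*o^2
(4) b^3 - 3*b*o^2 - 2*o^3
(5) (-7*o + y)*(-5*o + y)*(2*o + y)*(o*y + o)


(1) = q^3 + 2*q^2 + q
(2) = k*(k - 3)*(k + 7)
(3) = (j - 6*o)*(j - 3*o)
(4) = (b - 2*o)*(b + o)^2
(5) = 70*o^4*y + 70*o^4 + 11*o^3*y^2 + 11*o^3*y - 10*o^2*y^3 - 10*o^2*y^2 + o*y^4 + o*y^3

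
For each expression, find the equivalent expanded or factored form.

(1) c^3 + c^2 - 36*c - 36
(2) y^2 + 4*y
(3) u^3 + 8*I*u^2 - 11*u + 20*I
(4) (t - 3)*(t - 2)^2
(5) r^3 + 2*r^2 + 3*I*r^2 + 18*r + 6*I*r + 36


(1) = (c - 6)*(c + 1)*(c + 6)
(2) = y*(y + 4)
(3) = (u - I)*(u + 4*I)*(u + 5*I)
(4) = t^3 - 7*t^2 + 16*t - 12
(5) = (r + 2)*(r - 3*I)*(r + 6*I)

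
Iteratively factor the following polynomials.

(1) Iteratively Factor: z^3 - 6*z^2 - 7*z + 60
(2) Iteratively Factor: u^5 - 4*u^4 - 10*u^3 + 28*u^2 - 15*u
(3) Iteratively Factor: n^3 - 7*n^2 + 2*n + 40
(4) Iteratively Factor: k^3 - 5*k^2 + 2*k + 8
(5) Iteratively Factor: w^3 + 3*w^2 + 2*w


(1) = (z - 4)*(z^2 - 2*z - 15) = (z - 4)*(z + 3)*(z - 5)
(2) = (u + 3)*(u^4 - 7*u^3 + 11*u^2 - 5*u) = (u - 5)*(u + 3)*(u^3 - 2*u^2 + u) = u*(u - 5)*(u + 3)*(u^2 - 2*u + 1) = u*(u - 5)*(u - 1)*(u + 3)*(u - 1)
(3) = (n + 2)*(n^2 - 9*n + 20) = (n - 5)*(n + 2)*(n - 4)
(4) = (k + 1)*(k^2 - 6*k + 8) = (k - 4)*(k + 1)*(k - 2)
(5) = (w + 1)*(w^2 + 2*w) = (w + 1)*(w + 2)*(w)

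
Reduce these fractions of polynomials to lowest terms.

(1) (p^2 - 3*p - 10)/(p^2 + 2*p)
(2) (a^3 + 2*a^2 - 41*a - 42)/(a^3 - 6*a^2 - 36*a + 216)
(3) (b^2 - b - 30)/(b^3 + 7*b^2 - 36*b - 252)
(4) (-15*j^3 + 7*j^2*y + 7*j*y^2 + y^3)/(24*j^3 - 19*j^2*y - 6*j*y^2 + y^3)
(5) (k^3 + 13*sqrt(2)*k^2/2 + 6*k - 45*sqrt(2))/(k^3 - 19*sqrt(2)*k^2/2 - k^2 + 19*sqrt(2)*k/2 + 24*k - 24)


(1) = (p - 5)/p
(2) = (a^2 + 8*a + 7)/(a^2 - 36)
(3) = (b + 5)/(b^2 + 13*b + 42)
(4) = (5*j + y)/(-8*j + y)
(5) = (4*k^2 + 32*sqrt(2)*k + 120)/(4*k^2 + k*(-32*sqrt(2) - 4) + 32*sqrt(2))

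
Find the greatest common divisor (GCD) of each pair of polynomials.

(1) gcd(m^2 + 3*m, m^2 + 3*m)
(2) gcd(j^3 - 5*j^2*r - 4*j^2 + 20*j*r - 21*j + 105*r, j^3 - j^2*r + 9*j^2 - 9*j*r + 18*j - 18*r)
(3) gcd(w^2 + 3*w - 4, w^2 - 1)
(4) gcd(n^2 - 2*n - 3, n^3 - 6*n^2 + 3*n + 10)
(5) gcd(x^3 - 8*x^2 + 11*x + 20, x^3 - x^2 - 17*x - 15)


(1) = m^2 + 3*m
(2) = gcd((j - 7)*(j + 3)*(j - 5*r), (j + 3)*(j + 6)*(j - r)) = j + 3
(3) = w - 1
(4) = n + 1
(5) = gcd((x - 5)*(x - 4)*(x + 1), (x - 5)*(x + 1)*(x + 3)) = x^2 - 4*x - 5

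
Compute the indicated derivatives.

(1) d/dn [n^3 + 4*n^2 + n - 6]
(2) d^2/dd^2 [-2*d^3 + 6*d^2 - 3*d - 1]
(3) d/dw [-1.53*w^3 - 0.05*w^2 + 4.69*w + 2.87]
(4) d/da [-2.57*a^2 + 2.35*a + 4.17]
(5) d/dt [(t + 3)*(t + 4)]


(1) = 3*n^2 + 8*n + 1
(2) = 12 - 12*d
(3) = -4.59*w^2 - 0.1*w + 4.69
(4) = 2.35 - 5.14*a
(5) = 2*t + 7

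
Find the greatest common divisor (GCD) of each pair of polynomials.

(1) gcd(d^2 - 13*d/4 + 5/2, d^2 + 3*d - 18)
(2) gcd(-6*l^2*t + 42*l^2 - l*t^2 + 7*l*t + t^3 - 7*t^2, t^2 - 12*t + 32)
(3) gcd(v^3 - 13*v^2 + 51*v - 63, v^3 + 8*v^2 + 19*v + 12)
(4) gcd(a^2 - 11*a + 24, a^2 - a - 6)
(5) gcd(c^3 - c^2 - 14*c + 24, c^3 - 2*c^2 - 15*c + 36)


(1) = gcd((d - 2)*(d - 5/4), (d - 3)*(d + 6)) = 1
(2) = gcd((-3*l + t)*(2*l + t)*(t - 7), (t - 8)*(t - 4)) = 1
(3) = 1
(4) = gcd((a - 8)*(a - 3), (a - 3)*(a + 2)) = a - 3
(5) = c^2 + c - 12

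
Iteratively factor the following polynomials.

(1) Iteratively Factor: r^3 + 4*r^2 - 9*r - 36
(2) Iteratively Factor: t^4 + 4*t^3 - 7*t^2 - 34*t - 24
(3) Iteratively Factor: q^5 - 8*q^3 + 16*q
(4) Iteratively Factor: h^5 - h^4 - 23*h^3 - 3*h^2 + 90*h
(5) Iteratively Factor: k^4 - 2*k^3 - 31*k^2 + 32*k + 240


(1) = (r + 4)*(r^2 - 9) = (r - 3)*(r + 4)*(r + 3)
(2) = (t + 2)*(t^3 + 2*t^2 - 11*t - 12) = (t + 1)*(t + 2)*(t^2 + t - 12) = (t + 1)*(t + 2)*(t + 4)*(t - 3)
(3) = (q)*(q^4 - 8*q^2 + 16) = q*(q + 2)*(q^3 - 2*q^2 - 4*q + 8) = q*(q - 2)*(q + 2)*(q^2 - 4) = q*(q - 2)^2*(q + 2)*(q + 2)
(4) = (h - 5)*(h^4 + 4*h^3 - 3*h^2 - 18*h) = (h - 5)*(h + 3)*(h^3 + h^2 - 6*h) = (h - 5)*(h - 2)*(h + 3)*(h^2 + 3*h) = (h - 5)*(h - 2)*(h + 3)^2*(h)
(5) = (k - 5)*(k^3 + 3*k^2 - 16*k - 48) = (k - 5)*(k - 4)*(k^2 + 7*k + 12) = (k - 5)*(k - 4)*(k + 3)*(k + 4)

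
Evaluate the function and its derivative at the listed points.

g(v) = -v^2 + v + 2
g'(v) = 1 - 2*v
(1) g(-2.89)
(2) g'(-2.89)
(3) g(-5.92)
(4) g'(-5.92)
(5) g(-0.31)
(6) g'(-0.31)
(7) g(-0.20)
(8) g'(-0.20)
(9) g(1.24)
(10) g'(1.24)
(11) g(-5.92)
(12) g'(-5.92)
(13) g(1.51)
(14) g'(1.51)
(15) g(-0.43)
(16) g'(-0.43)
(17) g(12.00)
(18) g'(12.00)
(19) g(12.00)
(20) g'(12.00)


(1) = -9.24
(2) = 6.78
(3) = -38.97
(4) = 12.84
(5) = 1.59
(6) = 1.62
(7) = 1.76
(8) = 1.40
(9) = 1.70
(10) = -1.48
(11) = -38.97
(12) = 12.84
(13) = 1.23
(14) = -2.02
(15) = 1.39
(16) = 1.86
(17) = -130.00
(18) = -23.00
(19) = -130.00
(20) = -23.00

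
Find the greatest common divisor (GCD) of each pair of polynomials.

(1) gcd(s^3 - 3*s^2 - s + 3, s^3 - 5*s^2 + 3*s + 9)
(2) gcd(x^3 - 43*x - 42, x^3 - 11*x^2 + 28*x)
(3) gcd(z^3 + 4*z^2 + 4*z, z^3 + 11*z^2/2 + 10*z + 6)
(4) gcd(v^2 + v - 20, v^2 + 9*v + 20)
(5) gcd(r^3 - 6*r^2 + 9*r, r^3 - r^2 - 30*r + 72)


(1) = s^2 - 2*s - 3
(2) = gcd((x - 7)*(x + 1)*(x + 6), x*(x - 7)*(x - 4)) = x - 7
(3) = gcd(z*(z + 2)^2, (z + 3/2)*(z + 2)^2) = z^2 + 4*z + 4
(4) = gcd((v - 4)*(v + 5), (v + 4)*(v + 5)) = v + 5
(5) = gcd(r*(r - 3)^2, (r - 4)*(r - 3)*(r + 6)) = r - 3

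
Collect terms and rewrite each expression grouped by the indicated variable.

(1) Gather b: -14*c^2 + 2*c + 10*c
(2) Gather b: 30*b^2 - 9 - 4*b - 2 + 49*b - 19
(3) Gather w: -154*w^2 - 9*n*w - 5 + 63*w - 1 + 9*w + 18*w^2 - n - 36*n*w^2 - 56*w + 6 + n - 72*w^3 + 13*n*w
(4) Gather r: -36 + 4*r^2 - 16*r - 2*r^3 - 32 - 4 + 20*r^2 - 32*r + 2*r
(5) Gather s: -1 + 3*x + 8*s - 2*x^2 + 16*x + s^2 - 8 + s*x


(1) = -14*c^2 + 12*c
(2) = 30*b^2 + 45*b - 30
(3) = -72*w^3 + w^2*(-36*n - 136) + w*(4*n + 16)
(4) = -2*r^3 + 24*r^2 - 46*r - 72
(5) = s^2 + s*(x + 8) - 2*x^2 + 19*x - 9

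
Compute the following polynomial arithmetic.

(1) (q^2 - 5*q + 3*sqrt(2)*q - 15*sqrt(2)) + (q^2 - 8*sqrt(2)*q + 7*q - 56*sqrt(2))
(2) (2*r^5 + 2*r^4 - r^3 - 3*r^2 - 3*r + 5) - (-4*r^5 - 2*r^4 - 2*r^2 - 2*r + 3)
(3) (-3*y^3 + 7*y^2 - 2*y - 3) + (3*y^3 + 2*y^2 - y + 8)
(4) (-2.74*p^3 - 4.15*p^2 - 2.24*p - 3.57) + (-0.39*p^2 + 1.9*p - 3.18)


(1) = 2*q^2 - 5*sqrt(2)*q + 2*q - 71*sqrt(2)
(2) = 6*r^5 + 4*r^4 - r^3 - r^2 - r + 2
(3) = 9*y^2 - 3*y + 5
(4) = -2.74*p^3 - 4.54*p^2 - 0.34*p - 6.75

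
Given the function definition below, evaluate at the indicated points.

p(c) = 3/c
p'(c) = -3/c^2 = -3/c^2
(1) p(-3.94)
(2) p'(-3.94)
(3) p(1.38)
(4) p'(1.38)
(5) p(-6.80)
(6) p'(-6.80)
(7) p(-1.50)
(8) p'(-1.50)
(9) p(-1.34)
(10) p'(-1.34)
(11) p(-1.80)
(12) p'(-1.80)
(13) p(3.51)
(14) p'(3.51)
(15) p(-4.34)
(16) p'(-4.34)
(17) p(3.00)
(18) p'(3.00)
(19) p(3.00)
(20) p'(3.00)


(1) = -0.76
(2) = -0.19
(3) = 2.17
(4) = -1.58
(5) = -0.44
(6) = -0.06
(7) = -2.00
(8) = -1.33
(9) = -2.24
(10) = -1.67
(11) = -1.67
(12) = -0.93
(13) = 0.85
(14) = -0.24
(15) = -0.69
(16) = -0.16
(17) = 1.00
(18) = -0.33
(19) = 1.00
(20) = -0.33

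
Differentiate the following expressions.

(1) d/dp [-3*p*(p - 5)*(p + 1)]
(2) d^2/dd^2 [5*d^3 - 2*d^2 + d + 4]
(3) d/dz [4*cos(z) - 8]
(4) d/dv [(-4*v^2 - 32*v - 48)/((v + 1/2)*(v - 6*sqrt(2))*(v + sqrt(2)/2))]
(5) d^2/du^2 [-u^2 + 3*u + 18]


(1) = -9*p^2 + 24*p + 15
(2) = 30*d - 4
(3) = -4*sin(z)
(4) = 8*(4*v^4 + 64*v^3 - 165*sqrt(2)*v^2 + 184*v^2 - 528*sqrt(2)*v + 72*v - 192 - 132*sqrt(2))/(8*v^6 - 88*sqrt(2)*v^5 + 8*v^5 - 88*sqrt(2)*v^4 + 390*v^4 + 388*v^3 + 506*sqrt(2)*v^3 + 385*v^2 + 528*sqrt(2)*v^2 + 132*sqrt(2)*v + 288*v + 72)
(5) = -2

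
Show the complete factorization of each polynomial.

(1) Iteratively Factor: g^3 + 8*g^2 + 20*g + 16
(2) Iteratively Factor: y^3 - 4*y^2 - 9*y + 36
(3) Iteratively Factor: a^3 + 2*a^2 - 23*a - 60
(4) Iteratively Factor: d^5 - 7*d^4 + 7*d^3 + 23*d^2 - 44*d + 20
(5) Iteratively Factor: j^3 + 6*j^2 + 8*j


(1) = (g + 2)*(g^2 + 6*g + 8) = (g + 2)^2*(g + 4)
(2) = (y - 3)*(y^2 - y - 12) = (y - 4)*(y - 3)*(y + 3)
(3) = (a + 4)*(a^2 - 2*a - 15) = (a + 3)*(a + 4)*(a - 5)
(4) = (d + 2)*(d^4 - 9*d^3 + 25*d^2 - 27*d + 10) = (d - 1)*(d + 2)*(d^3 - 8*d^2 + 17*d - 10) = (d - 5)*(d - 1)*(d + 2)*(d^2 - 3*d + 2) = (d - 5)*(d - 1)^2*(d + 2)*(d - 2)
(5) = (j + 2)*(j^2 + 4*j) = j*(j + 2)*(j + 4)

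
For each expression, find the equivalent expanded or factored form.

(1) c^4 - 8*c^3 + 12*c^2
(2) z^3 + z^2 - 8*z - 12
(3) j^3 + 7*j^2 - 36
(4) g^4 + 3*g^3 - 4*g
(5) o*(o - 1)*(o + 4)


(1) = c^2*(c - 6)*(c - 2)
(2) = (z - 3)*(z + 2)^2
(3) = (j - 2)*(j + 3)*(j + 6)
(4) = g*(g - 1)*(g + 2)^2
(5) = o^3 + 3*o^2 - 4*o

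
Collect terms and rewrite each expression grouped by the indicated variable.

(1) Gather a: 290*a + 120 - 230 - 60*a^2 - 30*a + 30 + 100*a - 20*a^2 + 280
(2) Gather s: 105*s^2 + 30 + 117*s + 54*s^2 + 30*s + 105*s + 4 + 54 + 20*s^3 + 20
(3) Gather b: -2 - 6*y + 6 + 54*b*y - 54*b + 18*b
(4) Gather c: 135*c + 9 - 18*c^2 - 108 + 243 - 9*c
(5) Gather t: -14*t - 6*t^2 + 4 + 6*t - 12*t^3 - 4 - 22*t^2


(1) = -80*a^2 + 360*a + 200
(2) = 20*s^3 + 159*s^2 + 252*s + 108
(3) = b*(54*y - 36) - 6*y + 4
(4) = -18*c^2 + 126*c + 144
(5) = -12*t^3 - 28*t^2 - 8*t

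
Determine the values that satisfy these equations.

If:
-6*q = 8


Then:
q = -4/3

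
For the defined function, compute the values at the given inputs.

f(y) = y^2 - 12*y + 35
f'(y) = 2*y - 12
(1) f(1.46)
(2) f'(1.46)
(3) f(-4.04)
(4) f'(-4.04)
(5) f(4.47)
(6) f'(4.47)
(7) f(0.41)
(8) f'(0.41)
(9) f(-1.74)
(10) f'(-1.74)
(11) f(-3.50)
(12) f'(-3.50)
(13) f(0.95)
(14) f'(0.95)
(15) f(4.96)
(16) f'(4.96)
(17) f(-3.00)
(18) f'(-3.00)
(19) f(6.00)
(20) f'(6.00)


(1) = 19.61
(2) = -9.08
(3) = 99.80
(4) = -20.08
(5) = 1.34
(6) = -3.06
(7) = 30.25
(8) = -11.18
(9) = 58.91
(10) = -15.48
(11) = 89.25
(12) = -19.00
(13) = 24.50
(14) = -10.10
(15) = 0.08
(16) = -2.08
(17) = 80.00
(18) = -18.00
(19) = -1.00
(20) = 0.00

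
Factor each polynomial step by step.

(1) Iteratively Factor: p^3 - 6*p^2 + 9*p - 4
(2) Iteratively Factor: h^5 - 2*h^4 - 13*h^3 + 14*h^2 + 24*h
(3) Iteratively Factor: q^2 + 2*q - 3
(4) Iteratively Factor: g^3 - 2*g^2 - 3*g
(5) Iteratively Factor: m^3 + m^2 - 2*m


(1) = (p - 1)*(p^2 - 5*p + 4) = (p - 4)*(p - 1)*(p - 1)
(2) = (h)*(h^4 - 2*h^3 - 13*h^2 + 14*h + 24) = h*(h + 1)*(h^3 - 3*h^2 - 10*h + 24) = h*(h - 2)*(h + 1)*(h^2 - h - 12) = h*(h - 4)*(h - 2)*(h + 1)*(h + 3)
(3) = (q - 1)*(q + 3)
(4) = (g)*(g^2 - 2*g - 3) = g*(g + 1)*(g - 3)
(5) = (m)*(m^2 + m - 2) = m*(m - 1)*(m + 2)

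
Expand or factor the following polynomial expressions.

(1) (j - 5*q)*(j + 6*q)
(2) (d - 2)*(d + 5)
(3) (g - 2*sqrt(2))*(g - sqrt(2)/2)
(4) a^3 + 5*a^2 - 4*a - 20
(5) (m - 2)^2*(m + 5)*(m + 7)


(1) = j^2 + j*q - 30*q^2
(2) = d^2 + 3*d - 10
(3) = g^2 - 5*sqrt(2)*g/2 + 2
(4) = (a - 2)*(a + 2)*(a + 5)
(5) = m^4 + 8*m^3 - 9*m^2 - 92*m + 140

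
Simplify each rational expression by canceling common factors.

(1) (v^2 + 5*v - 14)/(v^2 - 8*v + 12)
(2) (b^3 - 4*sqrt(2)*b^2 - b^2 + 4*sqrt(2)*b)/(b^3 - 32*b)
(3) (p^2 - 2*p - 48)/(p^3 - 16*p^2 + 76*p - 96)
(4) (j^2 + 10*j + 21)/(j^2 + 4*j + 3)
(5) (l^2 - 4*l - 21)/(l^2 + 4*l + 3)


(1) = (v + 7)/(v - 6)
(2) = (b - 1)/(b + 4*sqrt(2))
(3) = (p + 6)/(p^2 - 8*p + 12)
(4) = (j + 7)/(j + 1)
(5) = (l - 7)/(l + 1)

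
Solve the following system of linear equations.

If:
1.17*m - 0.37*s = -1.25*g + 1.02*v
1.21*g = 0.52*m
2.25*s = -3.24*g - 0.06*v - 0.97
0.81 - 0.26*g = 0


Then:
g = 3.12
m = 7.25
s = -5.29
v = 14.05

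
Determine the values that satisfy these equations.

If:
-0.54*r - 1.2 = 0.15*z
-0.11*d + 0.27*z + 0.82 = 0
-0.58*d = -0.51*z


Then:
d = -4.16
r = -0.91
z = -4.73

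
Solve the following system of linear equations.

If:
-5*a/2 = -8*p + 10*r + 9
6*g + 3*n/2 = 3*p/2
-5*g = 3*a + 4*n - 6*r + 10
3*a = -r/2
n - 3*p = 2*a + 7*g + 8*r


Then:
a = 134/401
g = 7188/4411
n = -34384/4411
p = -512/401
r = -804/401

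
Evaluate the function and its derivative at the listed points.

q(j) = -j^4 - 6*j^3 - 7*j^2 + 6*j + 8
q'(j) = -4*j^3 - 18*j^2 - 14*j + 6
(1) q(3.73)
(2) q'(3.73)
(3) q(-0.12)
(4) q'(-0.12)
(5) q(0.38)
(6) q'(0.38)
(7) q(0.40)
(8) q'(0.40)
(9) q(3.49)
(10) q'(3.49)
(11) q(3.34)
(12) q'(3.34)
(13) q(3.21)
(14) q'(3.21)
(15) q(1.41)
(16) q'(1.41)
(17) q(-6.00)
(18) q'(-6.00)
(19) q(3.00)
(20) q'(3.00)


(1) = -571.95
(2) = -504.23
(3) = 7.19
(4) = 7.43
(5) = 8.92
(6) = -2.14
(7) = 8.87
(8) = -2.74
(9) = -459.73
(10) = -432.14
(11) = -398.05
(12) = -390.60
(13) = -349.50
(14) = -356.72
(15) = -18.23
(16) = -60.74
(17) = -280.00
(18) = 306.00
(19) = -280.00
(20) = -306.00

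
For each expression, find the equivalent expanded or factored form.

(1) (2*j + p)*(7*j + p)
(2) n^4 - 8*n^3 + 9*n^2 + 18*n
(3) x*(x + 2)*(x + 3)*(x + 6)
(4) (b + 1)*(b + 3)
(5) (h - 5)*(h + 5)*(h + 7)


(1) = 14*j^2 + 9*j*p + p^2
(2) = n*(n - 6)*(n - 3)*(n + 1)
(3) = x^4 + 11*x^3 + 36*x^2 + 36*x
(4) = b^2 + 4*b + 3
(5) = h^3 + 7*h^2 - 25*h - 175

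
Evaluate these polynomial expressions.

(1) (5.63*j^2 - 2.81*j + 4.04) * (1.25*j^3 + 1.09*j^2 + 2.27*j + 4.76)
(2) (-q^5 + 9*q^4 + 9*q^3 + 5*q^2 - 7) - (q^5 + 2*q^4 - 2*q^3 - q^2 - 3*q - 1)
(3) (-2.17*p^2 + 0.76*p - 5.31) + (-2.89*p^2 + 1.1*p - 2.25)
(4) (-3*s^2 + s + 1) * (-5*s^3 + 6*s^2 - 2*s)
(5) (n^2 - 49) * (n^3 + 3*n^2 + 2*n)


(1) = 7.0375*j^5 + 2.6242*j^4 + 14.7672*j^3 + 24.8237*j^2 - 4.2048*j + 19.2304
(2) = -2*q^5 + 7*q^4 + 11*q^3 + 6*q^2 + 3*q - 6
(3) = -5.06*p^2 + 1.86*p - 7.56
(4) = 15*s^5 - 23*s^4 + 7*s^3 + 4*s^2 - 2*s
(5) = n^5 + 3*n^4 - 47*n^3 - 147*n^2 - 98*n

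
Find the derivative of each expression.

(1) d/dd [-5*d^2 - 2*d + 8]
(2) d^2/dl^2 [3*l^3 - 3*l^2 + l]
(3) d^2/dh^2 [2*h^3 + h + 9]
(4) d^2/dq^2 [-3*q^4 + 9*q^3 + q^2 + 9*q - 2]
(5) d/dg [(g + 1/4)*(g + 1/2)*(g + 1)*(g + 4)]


(1) = -10*d - 2
(2) = 18*l - 6
(3) = 12*h
(4) = -36*q^2 + 54*q + 2
(5) = 4*g^3 + 69*g^2/4 + 63*g/4 + 29/8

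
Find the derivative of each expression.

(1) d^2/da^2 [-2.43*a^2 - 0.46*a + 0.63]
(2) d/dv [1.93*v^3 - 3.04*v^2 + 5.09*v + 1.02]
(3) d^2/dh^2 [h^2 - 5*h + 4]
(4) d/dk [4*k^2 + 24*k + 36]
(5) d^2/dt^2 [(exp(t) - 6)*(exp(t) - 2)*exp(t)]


(1) = -4.86000000000000
(2) = 5.79*v^2 - 6.08*v + 5.09
(3) = 2
(4) = 8*k + 24
(5) = (9*exp(2*t) - 32*exp(t) + 12)*exp(t)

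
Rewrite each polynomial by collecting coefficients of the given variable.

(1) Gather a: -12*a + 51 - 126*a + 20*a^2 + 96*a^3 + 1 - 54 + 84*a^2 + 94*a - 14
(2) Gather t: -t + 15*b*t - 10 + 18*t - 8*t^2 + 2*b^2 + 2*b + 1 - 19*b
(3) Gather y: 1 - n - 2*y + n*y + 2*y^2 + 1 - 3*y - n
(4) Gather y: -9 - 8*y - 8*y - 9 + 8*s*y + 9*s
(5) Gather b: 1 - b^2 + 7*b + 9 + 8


(1) = 96*a^3 + 104*a^2 - 44*a - 16
(2) = 2*b^2 - 17*b - 8*t^2 + t*(15*b + 17) - 9
(3) = -2*n + 2*y^2 + y*(n - 5) + 2
(4) = 9*s + y*(8*s - 16) - 18
(5) = -b^2 + 7*b + 18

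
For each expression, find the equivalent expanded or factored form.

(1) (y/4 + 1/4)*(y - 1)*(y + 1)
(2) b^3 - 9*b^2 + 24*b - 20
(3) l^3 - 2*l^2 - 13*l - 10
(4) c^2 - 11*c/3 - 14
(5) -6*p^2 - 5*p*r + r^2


(1) = y^3/4 + y^2/4 - y/4 - 1/4
(2) = (b - 5)*(b - 2)^2
(3) = (l - 5)*(l + 1)*(l + 2)
(4) = (c - 6)*(c + 7/3)
(5) = (-6*p + r)*(p + r)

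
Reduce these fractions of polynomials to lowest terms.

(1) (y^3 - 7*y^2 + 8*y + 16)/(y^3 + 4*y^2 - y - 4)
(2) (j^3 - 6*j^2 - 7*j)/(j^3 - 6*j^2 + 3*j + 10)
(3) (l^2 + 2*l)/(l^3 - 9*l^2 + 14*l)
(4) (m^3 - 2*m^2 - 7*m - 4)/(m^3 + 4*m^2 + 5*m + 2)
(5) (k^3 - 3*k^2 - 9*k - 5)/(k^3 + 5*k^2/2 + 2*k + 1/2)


(1) = (y^2 - 8*y + 16)/(y^2 + 3*y - 4)
(2) = (j^2 - 7*j)/(j^2 - 7*j + 10)
(3) = (l + 2)/(l^2 - 9*l + 14)
(4) = (m - 4)/(m + 2)
(5) = (2*k - 10)/(2*k + 1)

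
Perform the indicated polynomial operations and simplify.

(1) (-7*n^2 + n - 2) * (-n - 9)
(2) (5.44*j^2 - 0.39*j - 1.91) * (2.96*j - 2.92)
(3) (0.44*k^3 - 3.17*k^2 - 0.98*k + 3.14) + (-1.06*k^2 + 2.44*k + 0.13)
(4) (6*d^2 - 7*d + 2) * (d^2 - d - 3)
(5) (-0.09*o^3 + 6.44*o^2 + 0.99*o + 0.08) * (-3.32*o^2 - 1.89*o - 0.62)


(1) = 7*n^3 + 62*n^2 - 7*n + 18
(2) = 16.1024*j^3 - 17.0392*j^2 - 4.5148*j + 5.5772
(3) = 0.44*k^3 - 4.23*k^2 + 1.46*k + 3.27
(4) = 6*d^4 - 13*d^3 - 9*d^2 + 19*d - 6
(5) = 0.2988*o^5 - 21.2107*o^4 - 15.4026*o^3 - 6.1295*o^2 - 0.765*o - 0.0496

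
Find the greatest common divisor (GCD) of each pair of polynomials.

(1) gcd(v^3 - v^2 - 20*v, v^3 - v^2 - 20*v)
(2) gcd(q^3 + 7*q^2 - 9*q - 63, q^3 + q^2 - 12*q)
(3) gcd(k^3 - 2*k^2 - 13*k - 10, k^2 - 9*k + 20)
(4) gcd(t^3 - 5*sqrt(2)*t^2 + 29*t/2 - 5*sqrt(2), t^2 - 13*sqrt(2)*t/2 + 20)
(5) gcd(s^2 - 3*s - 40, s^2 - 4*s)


(1) = v^3 - v^2 - 20*v
(2) = q - 3
(3) = k - 5
(4) = t - 5*sqrt(2)/2
(5) = 1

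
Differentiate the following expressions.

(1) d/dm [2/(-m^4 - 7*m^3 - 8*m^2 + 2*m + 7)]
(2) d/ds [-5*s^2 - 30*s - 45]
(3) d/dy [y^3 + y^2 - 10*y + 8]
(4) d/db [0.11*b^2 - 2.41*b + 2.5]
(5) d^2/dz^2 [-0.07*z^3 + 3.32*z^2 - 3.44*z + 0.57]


(1) = 2*(4*m^3 + 21*m^2 + 16*m - 2)/(m^4 + 7*m^3 + 8*m^2 - 2*m - 7)^2
(2) = -10*s - 30
(3) = 3*y^2 + 2*y - 10
(4) = 0.22*b - 2.41
(5) = 6.64 - 0.42*z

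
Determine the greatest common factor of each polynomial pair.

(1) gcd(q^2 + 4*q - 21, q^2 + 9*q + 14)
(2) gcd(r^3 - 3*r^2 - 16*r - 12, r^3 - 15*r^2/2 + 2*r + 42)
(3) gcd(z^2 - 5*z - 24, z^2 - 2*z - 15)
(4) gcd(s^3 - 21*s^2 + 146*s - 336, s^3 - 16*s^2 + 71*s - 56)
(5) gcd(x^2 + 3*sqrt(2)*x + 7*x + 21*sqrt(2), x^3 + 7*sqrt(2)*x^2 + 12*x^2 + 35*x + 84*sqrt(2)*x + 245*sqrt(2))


(1) = q + 7
(2) = gcd((r - 6)*(r + 1)*(r + 2), (r - 6)*(r - 7/2)*(r + 2)) = r^2 - 4*r - 12
(3) = gcd((z - 8)*(z + 3), (z - 5)*(z + 3)) = z + 3
(4) = s^2 - 15*s + 56
(5) = gcd((x + 7)*(x + 3*sqrt(2)), (x + 5)*(x + 7)*(x + 7*sqrt(2))) = x + 7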